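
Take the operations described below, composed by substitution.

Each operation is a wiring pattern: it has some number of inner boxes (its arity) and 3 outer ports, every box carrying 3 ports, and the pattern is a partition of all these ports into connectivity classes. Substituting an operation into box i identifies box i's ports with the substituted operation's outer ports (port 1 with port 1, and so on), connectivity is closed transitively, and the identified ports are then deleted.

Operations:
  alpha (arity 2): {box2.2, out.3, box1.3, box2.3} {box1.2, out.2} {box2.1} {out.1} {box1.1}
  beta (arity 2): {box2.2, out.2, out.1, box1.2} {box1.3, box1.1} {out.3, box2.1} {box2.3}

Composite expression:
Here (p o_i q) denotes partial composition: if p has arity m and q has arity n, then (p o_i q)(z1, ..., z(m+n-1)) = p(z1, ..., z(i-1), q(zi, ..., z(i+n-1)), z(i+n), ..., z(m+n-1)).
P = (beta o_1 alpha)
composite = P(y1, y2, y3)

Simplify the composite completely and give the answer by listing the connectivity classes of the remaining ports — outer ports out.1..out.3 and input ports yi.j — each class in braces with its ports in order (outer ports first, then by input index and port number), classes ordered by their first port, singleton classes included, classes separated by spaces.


Treat the ports identified at beta as solder joints: merge, then drop.
stage alpha: inputs (y1, y2), connectivity {out.1} {out.2, y1.2} {out.3, y1.3, y2.2, y2.3} {y1.1} {y2.1}, out.j its boundary
stage beta: inputs (y1, y2, y3), connectivity {out.1, out.2, y1.2, y3.2} {out.3, y3.1} {y1.1} {y1.3, y2.2, y2.3} {y2.1} {y3.3}, out.j its boundary

{out.1, out.2, y1.2, y3.2} {out.3, y3.1} {y1.1} {y1.3, y2.2, y2.3} {y2.1} {y3.3}


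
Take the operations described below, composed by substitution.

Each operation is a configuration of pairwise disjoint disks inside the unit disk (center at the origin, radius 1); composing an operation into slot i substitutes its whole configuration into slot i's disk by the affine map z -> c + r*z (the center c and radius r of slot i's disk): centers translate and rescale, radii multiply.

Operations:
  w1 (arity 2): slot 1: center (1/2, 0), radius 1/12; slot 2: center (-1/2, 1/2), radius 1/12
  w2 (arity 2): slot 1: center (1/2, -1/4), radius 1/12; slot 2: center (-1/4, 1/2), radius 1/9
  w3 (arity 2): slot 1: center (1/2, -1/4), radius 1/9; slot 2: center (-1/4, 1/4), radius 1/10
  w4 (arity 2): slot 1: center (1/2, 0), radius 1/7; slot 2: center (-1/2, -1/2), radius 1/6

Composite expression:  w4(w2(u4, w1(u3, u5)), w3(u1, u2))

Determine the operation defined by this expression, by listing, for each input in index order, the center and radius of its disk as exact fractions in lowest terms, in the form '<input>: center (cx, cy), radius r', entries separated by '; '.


u1: center (-5/12, -13/24), radius 1/54; u2: center (-13/24, -11/24), radius 1/60; u3: center (17/36, 1/14), radius 1/756; u4: center (4/7, -1/28), radius 1/84; u5: center (115/252, 5/63), radius 1/756

Below w4, radii multiply path by path; the u-disk centers shift.
u4: after 2 affine steps, its disk has center (4/7, -1/28), radius 1/84
u3: after 3 affine steps, its disk has center (17/36, 1/14), radius 1/756
u5: after 3 affine steps, its disk has center (115/252, 5/63), radius 1/756
u1: after 2 affine steps, its disk has center (-5/12, -13/24), radius 1/54
u2: after 2 affine steps, its disk has center (-13/24, -11/24), radius 1/60


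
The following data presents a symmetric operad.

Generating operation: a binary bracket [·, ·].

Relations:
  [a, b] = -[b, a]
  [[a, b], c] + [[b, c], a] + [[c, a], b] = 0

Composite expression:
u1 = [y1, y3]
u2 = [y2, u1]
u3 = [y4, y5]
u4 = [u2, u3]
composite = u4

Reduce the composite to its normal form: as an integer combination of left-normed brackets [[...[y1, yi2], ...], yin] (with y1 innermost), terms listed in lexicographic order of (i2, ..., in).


-[[[[y1, y3], y2], y4], y5] + [[[[y1, y3], y2], y5], y4]

Antisymmetry and Jacobi reduce to y1-anchored left-normed brackets.
Composite bracket: [[y2, [y1, y3]], [y4, y5]]
Applying ab - ba throughout gives 16 signed words (2^4 = 16).
Coefficients come from the y1-initial words:
  the word y1y3y2y4y5 carries sign -1 and contributes -[[[[y1, y3], y2], y4], y5]
  the word y1y3y2y5y4 carries sign +1 and contributes +[[[[y1, y3], y2], y5], y4]


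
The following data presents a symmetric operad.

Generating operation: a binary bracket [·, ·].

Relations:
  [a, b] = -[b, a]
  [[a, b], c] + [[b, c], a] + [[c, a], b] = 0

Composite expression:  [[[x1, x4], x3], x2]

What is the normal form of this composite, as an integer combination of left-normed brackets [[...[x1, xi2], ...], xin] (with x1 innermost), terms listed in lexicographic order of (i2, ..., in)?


[[[x1, x4], x3], x2]

Left-normed coefficients sit on the x1-initial expansion words.
Composite bracket: [[[x1, x4], x3], x2]
Full expansion: 8 signed words from ab - ba (2^3 = 8).
Keep just the words that open with x1:
  sign of x1x4x3x2 is +1, so it contributes +[[[x1, x4], x3], x2]


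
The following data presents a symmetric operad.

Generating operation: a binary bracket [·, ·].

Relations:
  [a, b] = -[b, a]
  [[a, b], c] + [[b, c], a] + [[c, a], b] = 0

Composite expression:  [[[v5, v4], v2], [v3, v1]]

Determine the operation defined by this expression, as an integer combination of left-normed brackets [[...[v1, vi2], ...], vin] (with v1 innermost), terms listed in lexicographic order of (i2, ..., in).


Antisymmetry and Jacobi reduce to v1-anchored left-normed brackets.
Composite bracket: [[[v5, v4], v2], [v3, v1]]
Expanding via [a, b] = ab - ba: 16 signed words (2^4 = 16).
Keep just the words that open with v1:
  v1v3v2v4v5 appears with sign +1, giving the term +[[[[v1, v3], v2], v4], v5]
  v1v3v2v5v4 appears with sign -1, giving the term -[[[[v1, v3], v2], v5], v4]
  v1v3v4v5v2 appears with sign -1, giving the term -[[[[v1, v3], v4], v5], v2]
  v1v3v5v4v2 appears with sign +1, giving the term +[[[[v1, v3], v5], v4], v2]

[[[[v1, v3], v2], v4], v5] - [[[[v1, v3], v2], v5], v4] - [[[[v1, v3], v4], v5], v2] + [[[[v1, v3], v5], v4], v2]


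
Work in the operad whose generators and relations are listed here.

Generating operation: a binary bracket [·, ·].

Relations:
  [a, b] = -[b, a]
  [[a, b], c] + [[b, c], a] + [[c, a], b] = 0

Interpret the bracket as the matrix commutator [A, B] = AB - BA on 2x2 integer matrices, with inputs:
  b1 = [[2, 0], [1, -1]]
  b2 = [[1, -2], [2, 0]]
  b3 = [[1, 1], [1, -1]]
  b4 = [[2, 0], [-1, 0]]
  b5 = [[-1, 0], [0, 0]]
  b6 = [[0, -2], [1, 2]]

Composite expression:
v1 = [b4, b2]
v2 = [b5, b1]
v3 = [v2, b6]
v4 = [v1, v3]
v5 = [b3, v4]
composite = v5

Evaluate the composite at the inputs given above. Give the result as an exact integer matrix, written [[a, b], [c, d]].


[b4, b2] = [[-2, -4], [-5, 2]]
[b5, b1] = [[0, 0], [1, 0]]
[[b5, b1], b6] = [[2, 0], [-2, -2]]
[[b4, b2], [[b5, b1], b6]] = [[8, 16], [-28, -8]]
[b3, [[b4, b2], [[b5, b1], b6]]] = [[-44, 16], [72, 44]]

[[-44, 16], [72, 44]]


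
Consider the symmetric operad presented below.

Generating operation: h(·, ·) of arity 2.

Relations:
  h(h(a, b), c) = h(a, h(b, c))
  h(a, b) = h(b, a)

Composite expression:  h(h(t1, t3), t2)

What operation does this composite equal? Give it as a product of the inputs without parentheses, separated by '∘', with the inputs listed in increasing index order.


Reordering under h is free, so list the t-inputs canonically.
h(t1, t3) flattens to t1 ∘ t3
h(h(t1, t3), t2) flattens to t1 ∘ t3 ∘ t2
the factors in increasing index order: t1 ∘ t2 ∘ t3

t1 ∘ t2 ∘ t3


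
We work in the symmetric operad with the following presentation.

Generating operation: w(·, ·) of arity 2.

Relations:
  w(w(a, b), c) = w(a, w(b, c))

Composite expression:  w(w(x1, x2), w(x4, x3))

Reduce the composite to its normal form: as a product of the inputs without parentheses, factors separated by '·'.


x1 · x2 · x4 · x3

Associativity of w dissolves the nesting; only the x-input order survives.
w(x1, x2) flattens to x1 · x2
w(x4, x3) flattens to x4 · x3
w(w(x1, x2), w(x4, x3)) flattens to x1 · x2 · x4 · x3


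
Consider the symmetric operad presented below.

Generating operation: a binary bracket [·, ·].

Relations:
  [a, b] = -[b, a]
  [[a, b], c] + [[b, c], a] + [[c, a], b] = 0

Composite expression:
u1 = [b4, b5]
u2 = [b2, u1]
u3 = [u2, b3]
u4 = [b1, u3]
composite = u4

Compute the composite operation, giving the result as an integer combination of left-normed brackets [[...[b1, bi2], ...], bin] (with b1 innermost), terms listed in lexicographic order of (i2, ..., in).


Antisymmetry and Jacobi reduce to b1-anchored left-normed brackets.
Composite bracket: [b1, [[b2, [b4, b5]], b3]]
Under [a, b] = ab - ba we get 16 signed associative words (2^4 = 16).
Coefficients come from the b1-initial words:
  the word b1b2b4b5b3 carries sign +1 and contributes +[[[[b1, b2], b4], b5], b3]
  the word b1b2b5b4b3 carries sign -1 and contributes -[[[[b1, b2], b5], b4], b3]
  the word b1b3b2b4b5 carries sign -1 and contributes -[[[[b1, b3], b2], b4], b5]
  the word b1b3b2b5b4 carries sign +1 and contributes +[[[[b1, b3], b2], b5], b4]
  the word b1b3b4b5b2 carries sign +1 and contributes +[[[[b1, b3], b4], b5], b2]
  the word b1b3b5b4b2 carries sign -1 and contributes -[[[[b1, b3], b5], b4], b2]
  the word b1b4b5b2b3 carries sign -1 and contributes -[[[[b1, b4], b5], b2], b3]
  the word b1b5b4b2b3 carries sign +1 and contributes +[[[[b1, b5], b4], b2], b3]

[[[[b1, b2], b4], b5], b3] - [[[[b1, b2], b5], b4], b3] - [[[[b1, b3], b2], b4], b5] + [[[[b1, b3], b2], b5], b4] + [[[[b1, b3], b4], b5], b2] - [[[[b1, b3], b5], b4], b2] - [[[[b1, b4], b5], b2], b3] + [[[[b1, b5], b4], b2], b3]


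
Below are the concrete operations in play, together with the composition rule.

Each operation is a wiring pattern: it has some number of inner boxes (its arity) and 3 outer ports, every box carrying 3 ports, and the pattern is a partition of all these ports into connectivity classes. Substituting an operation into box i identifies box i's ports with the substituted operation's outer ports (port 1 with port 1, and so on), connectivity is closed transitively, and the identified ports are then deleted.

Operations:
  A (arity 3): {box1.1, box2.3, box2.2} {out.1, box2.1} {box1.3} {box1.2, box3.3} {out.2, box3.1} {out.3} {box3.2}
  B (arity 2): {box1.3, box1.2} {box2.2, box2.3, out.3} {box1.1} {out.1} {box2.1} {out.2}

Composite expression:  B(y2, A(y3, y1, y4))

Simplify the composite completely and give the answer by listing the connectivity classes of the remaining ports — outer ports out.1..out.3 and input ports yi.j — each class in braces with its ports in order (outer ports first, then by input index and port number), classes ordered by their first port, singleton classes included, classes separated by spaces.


After gluing at B, chains via deleted ports link the y-ports.
through A, on inputs (y3, y1, y4): {out.1, y1.1} {out.2, y4.1} {out.3} {y1.2, y1.3, y3.1} {y3.2, y4.3} {y3.3} {y4.2} (out.j = stage outer ports)
through B, on inputs (y2, y3, y1, y4): {out.1} {out.2} {out.3, y4.1} {y1.1} {y1.2, y1.3, y3.1} {y2.1} {y2.2, y2.3} {y3.2, y4.3} {y3.3} {y4.2} (out.j = stage outer ports)

{out.1} {out.2} {out.3, y4.1} {y1.1} {y1.2, y1.3, y3.1} {y2.1} {y2.2, y2.3} {y3.2, y4.3} {y3.3} {y4.2}


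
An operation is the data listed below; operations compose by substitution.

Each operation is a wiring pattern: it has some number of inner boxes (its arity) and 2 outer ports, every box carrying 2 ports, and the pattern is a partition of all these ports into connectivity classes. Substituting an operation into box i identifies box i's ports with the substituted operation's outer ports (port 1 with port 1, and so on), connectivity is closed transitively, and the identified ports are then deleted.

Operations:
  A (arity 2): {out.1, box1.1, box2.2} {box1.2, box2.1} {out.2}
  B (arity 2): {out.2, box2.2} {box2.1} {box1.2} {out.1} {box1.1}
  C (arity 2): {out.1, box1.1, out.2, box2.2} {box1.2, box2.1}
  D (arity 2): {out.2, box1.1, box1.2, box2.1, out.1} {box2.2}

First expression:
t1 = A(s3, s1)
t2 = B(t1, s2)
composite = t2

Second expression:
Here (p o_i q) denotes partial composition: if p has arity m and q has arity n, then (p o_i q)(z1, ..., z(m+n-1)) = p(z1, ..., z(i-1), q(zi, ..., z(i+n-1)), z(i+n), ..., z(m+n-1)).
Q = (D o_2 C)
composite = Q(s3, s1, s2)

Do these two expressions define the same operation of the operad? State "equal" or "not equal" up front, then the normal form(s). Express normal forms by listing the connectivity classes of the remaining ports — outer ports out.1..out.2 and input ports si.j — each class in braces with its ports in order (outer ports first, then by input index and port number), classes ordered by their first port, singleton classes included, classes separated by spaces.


not equal; first: {out.1} {out.2, s2.2} {s1.1, s3.2} {s1.2, s3.1} {s2.1}; second: {out.1, out.2, s1.1, s2.2, s3.1, s3.2} {s1.2, s2.1}

Normal form of the first expression: {out.1} {out.2, s2.2} {s1.1, s3.2} {s1.2, s3.1} {s2.1}
Normal form of the second expression: {out.1, out.2, s1.1, s2.2, s3.1, s3.2} {s1.2, s2.1}
Different reductions; not equal.


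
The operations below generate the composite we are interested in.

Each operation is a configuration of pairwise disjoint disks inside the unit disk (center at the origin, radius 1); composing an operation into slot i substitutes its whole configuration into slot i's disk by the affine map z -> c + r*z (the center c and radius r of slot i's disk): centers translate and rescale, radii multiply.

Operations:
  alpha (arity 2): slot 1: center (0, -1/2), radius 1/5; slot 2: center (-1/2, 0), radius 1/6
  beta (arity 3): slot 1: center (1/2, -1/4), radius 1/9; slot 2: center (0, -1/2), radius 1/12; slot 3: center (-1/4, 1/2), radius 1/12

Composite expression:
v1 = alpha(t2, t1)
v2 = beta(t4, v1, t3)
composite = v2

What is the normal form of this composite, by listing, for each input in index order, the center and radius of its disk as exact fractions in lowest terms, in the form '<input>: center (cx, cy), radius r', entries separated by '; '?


t1: center (-1/24, -1/2), radius 1/72; t2: center (0, -13/24), radius 1/60; t3: center (-1/4, 1/2), radius 1/12; t4: center (1/2, -1/4), radius 1/9


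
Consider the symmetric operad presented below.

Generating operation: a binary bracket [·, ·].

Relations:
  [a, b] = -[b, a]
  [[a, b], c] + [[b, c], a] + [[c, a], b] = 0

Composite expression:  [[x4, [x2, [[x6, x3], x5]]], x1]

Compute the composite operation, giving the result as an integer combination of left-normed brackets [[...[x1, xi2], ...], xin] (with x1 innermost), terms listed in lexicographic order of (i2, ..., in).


-[[[[[x1, x2], x3], x6], x5], x4] + [[[[[x1, x2], x5], x3], x6], x4] - [[[[[x1, x2], x5], x6], x3], x4] + [[[[[x1, x2], x6], x3], x5], x4] + [[[[[x1, x3], x6], x5], x2], x4] + [[[[[x1, x4], x2], x3], x6], x5] - [[[[[x1, x4], x2], x5], x3], x6] + [[[[[x1, x4], x2], x5], x6], x3] - [[[[[x1, x4], x2], x6], x3], x5] - [[[[[x1, x4], x3], x6], x5], x2] + [[[[[x1, x4], x5], x3], x6], x2] - [[[[[x1, x4], x5], x6], x3], x2] + [[[[[x1, x4], x6], x3], x5], x2] - [[[[[x1, x5], x3], x6], x2], x4] + [[[[[x1, x5], x6], x3], x2], x4] - [[[[[x1, x6], x3], x5], x2], x4]

Skip Jacobi rewriting: expand, keep x1-initial words, read off terms.
Composite bracket: [[x4, [x2, [[x6, x3], x5]]], x1]
Under [a, b] = ab - ba we get 32 signed associative words (2^5 = 32).
Words beginning with x1 determine it all:
  x1x2x3x6x5x4 (sign -1) contributes -[[[[[x1, x2], x3], x6], x5], x4]
  x1x2x5x3x6x4 (sign +1) contributes +[[[[[x1, x2], x5], x3], x6], x4]
  x1x2x5x6x3x4 (sign -1) contributes -[[[[[x1, x2], x5], x6], x3], x4]
  x1x2x6x3x5x4 (sign +1) contributes +[[[[[x1, x2], x6], x3], x5], x4]
  x1x3x6x5x2x4 (sign +1) contributes +[[[[[x1, x3], x6], x5], x2], x4]
  x1x4x2x3x6x5 (sign +1) contributes +[[[[[x1, x4], x2], x3], x6], x5]
  x1x4x2x5x3x6 (sign -1) contributes -[[[[[x1, x4], x2], x5], x3], x6]
  x1x4x2x5x6x3 (sign +1) contributes +[[[[[x1, x4], x2], x5], x6], x3]
  x1x4x2x6x3x5 (sign -1) contributes -[[[[[x1, x4], x2], x6], x3], x5]
  x1x4x3x6x5x2 (sign -1) contributes -[[[[[x1, x4], x3], x6], x5], x2]
  x1x4x5x3x6x2 (sign +1) contributes +[[[[[x1, x4], x5], x3], x6], x2]
  x1x4x5x6x3x2 (sign -1) contributes -[[[[[x1, x4], x5], x6], x3], x2]
  x1x4x6x3x5x2 (sign +1) contributes +[[[[[x1, x4], x6], x3], x5], x2]
  x1x5x3x6x2x4 (sign -1) contributes -[[[[[x1, x5], x3], x6], x2], x4]
  x1x5x6x3x2x4 (sign +1) contributes +[[[[[x1, x5], x6], x3], x2], x4]
  x1x6x3x5x2x4 (sign -1) contributes -[[[[[x1, x6], x3], x5], x2], x4]


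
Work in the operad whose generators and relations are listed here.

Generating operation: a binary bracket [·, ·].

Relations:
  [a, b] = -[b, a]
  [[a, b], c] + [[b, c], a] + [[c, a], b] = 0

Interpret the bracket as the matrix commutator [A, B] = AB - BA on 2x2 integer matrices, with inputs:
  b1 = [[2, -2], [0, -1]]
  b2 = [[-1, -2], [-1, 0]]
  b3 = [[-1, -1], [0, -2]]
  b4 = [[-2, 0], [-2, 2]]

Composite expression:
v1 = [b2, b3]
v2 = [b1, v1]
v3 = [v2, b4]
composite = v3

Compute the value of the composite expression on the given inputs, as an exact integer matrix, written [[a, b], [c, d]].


[b2, b3] = [[-1, 3], [-1, 1]]
[b1, [b2, b3]] = [[2, 5], [3, -2]]
[[b1, [b2, b3]], b4] = [[-10, 20], [-4, 10]]

[[-10, 20], [-4, 10]]


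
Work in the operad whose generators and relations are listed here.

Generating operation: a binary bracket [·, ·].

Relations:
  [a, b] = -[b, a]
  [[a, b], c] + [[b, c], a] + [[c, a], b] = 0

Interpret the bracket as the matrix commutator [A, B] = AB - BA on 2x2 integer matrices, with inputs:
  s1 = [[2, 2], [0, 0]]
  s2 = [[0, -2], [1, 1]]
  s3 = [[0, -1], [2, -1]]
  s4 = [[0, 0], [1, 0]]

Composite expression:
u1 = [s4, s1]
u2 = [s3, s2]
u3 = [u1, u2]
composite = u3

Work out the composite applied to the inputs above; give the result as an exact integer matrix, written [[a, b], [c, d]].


[[6, 12], [0, -6]]

[s4, s1] = [[-2, 0], [2, 2]]
[s3, s2] = [[3, -3], [-3, -3]]
[[s4, s1], [s3, s2]] = [[6, 12], [0, -6]]


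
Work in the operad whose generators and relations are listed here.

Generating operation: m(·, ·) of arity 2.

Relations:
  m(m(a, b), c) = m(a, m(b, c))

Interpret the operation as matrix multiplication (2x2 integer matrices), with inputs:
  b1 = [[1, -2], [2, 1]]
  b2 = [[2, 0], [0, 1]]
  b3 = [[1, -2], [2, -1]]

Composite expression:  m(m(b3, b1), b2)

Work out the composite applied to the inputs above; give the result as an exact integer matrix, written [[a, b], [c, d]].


[[-6, -4], [0, -5]]

m(b3, b1) = [[-3, -4], [0, -5]]
m(m(b3, b1), b2) = [[-6, -4], [0, -5]]


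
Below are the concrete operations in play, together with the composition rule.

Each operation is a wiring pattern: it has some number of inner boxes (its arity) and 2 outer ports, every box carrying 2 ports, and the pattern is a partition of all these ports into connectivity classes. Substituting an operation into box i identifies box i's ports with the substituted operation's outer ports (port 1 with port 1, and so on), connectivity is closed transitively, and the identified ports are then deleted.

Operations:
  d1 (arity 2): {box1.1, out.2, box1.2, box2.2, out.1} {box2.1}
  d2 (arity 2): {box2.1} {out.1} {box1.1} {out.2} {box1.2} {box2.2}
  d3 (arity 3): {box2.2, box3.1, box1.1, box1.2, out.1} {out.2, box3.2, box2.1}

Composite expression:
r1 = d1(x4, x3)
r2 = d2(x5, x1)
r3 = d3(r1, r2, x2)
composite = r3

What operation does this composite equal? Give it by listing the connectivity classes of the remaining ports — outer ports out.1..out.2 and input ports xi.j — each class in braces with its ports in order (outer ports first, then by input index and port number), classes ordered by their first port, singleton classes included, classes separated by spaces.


After gluing at d3, chains via deleted ports link the x-ports.
after d1, the pattern on (x4, x3) reads {out.1, out.2, x3.2, x4.1, x4.2} {x3.1} (out.j = its outer ports)
after d2, the pattern on (x5, x1) reads {out.1} {out.2} {x1.1} {x1.2} {x5.1} {x5.2} (out.j = its outer ports)
after d3, the pattern on (x4, x3, x5, x1, x2) reads {out.1, x2.1, x3.2, x4.1, x4.2} {out.2, x2.2} {x1.1} {x1.2} {x3.1} {x5.1} {x5.2} (out.j = its outer ports)

{out.1, x2.1, x3.2, x4.1, x4.2} {out.2, x2.2} {x1.1} {x1.2} {x3.1} {x5.1} {x5.2}


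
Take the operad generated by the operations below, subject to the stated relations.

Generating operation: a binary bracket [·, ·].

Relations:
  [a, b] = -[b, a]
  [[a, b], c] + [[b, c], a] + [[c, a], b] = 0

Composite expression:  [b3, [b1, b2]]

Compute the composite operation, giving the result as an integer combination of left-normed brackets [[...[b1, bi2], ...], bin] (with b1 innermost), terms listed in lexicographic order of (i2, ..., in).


-[[b1, b2], b3]

Skip Jacobi rewriting: expand, keep b1-initial words, read off terms.
Composite bracket: [b3, [b1, b2]]
Applying ab - ba throughout gives 4 signed words (2^2 = 4).
Words beginning with b1 determine it all:
  from b1b2b3, sign -1: term -[[b1, b2], b3]


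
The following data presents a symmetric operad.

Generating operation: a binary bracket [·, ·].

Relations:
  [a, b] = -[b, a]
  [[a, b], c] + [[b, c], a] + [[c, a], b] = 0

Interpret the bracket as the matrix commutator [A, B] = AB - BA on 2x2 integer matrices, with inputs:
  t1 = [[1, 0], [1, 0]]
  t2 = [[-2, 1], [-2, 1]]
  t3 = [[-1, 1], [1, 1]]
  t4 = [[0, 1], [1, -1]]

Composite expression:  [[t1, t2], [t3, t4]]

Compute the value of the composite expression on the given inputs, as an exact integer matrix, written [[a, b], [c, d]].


[[0, 6], [6, 0]]


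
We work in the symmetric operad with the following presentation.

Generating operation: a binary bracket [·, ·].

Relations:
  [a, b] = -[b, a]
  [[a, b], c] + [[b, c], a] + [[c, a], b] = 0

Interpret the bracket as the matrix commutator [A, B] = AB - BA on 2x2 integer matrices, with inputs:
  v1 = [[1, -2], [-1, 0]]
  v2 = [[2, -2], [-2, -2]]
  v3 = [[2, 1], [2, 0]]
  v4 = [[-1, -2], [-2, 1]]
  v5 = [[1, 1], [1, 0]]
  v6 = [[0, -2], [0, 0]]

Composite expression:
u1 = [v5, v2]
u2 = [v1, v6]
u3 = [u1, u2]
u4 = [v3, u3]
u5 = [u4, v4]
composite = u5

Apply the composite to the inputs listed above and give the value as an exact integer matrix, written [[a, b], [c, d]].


[[336, -240], [-96, -336]]

[v5, v2] = [[0, -6], [6, 0]]
[v1, v6] = [[-2, -2], [0, 2]]
[[v5, v2], [v1, v6]] = [[12, -24], [-24, -12]]
[v3, [[v5, v2], [v1, v6]]] = [[24, -72], [96, -24]]
[[v3, [[v5, v2], [v1, v6]]], v4] = [[336, -240], [-96, -336]]


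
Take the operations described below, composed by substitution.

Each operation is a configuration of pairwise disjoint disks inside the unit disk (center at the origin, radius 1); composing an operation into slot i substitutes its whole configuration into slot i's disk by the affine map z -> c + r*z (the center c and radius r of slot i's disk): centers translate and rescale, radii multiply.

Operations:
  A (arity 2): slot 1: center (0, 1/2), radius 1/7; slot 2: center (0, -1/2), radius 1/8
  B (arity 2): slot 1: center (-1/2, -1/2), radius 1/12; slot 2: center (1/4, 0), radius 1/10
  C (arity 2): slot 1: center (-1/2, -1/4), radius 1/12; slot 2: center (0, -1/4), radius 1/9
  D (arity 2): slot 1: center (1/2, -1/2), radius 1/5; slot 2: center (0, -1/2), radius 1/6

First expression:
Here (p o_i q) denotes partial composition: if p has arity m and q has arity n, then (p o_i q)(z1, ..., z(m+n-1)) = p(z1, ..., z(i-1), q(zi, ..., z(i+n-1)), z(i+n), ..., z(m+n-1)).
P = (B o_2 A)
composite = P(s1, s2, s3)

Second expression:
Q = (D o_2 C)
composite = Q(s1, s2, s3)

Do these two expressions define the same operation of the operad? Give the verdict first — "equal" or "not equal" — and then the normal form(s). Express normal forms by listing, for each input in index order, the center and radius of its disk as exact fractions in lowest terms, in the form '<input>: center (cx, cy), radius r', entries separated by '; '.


The first expression, normalized: s1: center (-1/2, -1/2), radius 1/12; s2: center (1/4, 1/20), radius 1/70; s3: center (1/4, -1/20), radius 1/80
The second expression, normalized: s1: center (1/2, -1/2), radius 1/5; s2: center (-1/12, -13/24), radius 1/72; s3: center (0, -13/24), radius 1/54
Different reductions; not equal.

not equal; the first gives s1: center (-1/2, -1/2), radius 1/12; s2: center (1/4, 1/20), radius 1/70; s3: center (1/4, -1/20), radius 1/80 and the second s1: center (1/2, -1/2), radius 1/5; s2: center (-1/12, -13/24), radius 1/72; s3: center (0, -13/24), radius 1/54


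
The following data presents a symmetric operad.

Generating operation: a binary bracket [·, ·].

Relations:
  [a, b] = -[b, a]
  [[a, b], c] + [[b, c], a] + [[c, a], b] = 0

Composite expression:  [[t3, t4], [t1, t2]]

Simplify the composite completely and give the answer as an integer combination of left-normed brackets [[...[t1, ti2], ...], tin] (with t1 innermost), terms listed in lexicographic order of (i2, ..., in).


-[[[t1, t2], t3], t4] + [[[t1, t2], t4], t3]


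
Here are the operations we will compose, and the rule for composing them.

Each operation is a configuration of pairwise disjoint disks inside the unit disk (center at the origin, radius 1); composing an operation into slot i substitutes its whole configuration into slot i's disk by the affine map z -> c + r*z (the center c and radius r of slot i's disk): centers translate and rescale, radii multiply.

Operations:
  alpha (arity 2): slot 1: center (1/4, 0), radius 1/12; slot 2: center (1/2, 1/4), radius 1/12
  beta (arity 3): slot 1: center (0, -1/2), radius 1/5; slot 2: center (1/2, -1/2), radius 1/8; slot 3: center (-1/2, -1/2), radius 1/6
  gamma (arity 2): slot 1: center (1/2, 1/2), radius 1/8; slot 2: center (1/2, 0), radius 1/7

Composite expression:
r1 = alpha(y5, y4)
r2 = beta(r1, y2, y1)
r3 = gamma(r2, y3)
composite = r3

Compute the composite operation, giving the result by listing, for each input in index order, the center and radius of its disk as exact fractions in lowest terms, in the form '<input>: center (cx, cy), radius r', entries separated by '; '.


Only the slot chain above each y matters under gamma; compose those maps.
tracing y5 down its 3-map path: center (81/160, 7/16), radius 1/480
tracing y4 down its 3-map path: center (41/80, 71/160), radius 1/480
tracing y2 down its 2-map path: center (9/16, 7/16), radius 1/64
tracing y1 down its 2-map path: center (7/16, 7/16), radius 1/48
tracing y3 down its 1-map path: center (1/2, 0), radius 1/7

y1: center (7/16, 7/16), radius 1/48; y2: center (9/16, 7/16), radius 1/64; y3: center (1/2, 0), radius 1/7; y4: center (41/80, 71/160), radius 1/480; y5: center (81/160, 7/16), radius 1/480


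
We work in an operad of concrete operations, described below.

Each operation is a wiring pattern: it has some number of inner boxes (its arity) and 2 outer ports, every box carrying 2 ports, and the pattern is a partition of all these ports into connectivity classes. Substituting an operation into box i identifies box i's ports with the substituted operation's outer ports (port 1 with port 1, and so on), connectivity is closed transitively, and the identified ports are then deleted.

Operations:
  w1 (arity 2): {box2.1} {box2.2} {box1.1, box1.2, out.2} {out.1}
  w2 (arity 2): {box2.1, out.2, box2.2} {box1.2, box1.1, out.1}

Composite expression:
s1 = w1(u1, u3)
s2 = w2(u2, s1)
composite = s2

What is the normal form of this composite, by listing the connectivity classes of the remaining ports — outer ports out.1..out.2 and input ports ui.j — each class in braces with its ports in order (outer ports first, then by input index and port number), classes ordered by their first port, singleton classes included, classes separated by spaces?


Treat the ports identified at w2 as solder joints: merge, then drop.
the subtree at w1 composes to {out.1} {out.2, u1.1, u1.2} {u3.1} {u3.2} on (u1, u3); out.j = own outer ports
the subtree at w2 composes to {out.1, u2.1, u2.2} {out.2, u1.1, u1.2} {u3.1} {u3.2} on (u2, u1, u3); out.j = own outer ports

{out.1, u2.1, u2.2} {out.2, u1.1, u1.2} {u3.1} {u3.2}


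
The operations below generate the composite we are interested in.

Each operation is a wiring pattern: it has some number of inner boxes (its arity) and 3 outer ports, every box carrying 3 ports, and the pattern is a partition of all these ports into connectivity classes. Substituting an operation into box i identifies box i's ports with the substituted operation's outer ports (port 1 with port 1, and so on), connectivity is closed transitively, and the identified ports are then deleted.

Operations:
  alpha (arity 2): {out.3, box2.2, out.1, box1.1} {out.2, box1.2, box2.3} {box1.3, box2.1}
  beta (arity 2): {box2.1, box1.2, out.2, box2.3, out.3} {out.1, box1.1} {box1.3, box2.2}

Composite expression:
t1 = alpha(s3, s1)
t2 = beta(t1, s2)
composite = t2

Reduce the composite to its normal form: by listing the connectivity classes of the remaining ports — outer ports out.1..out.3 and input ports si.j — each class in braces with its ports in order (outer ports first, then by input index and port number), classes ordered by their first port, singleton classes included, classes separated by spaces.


{out.1, s1.2, s2.2, s3.1} {out.2, out.3, s1.3, s2.1, s2.3, s3.2} {s1.1, s3.3}

Reachability decides: close wires over beta-identified ports.
stage alpha: inputs (s3, s1), connectivity {out.1, out.3, s1.2, s3.1} {out.2, s1.3, s3.2} {s1.1, s3.3}, out.j its boundary
stage beta: inputs (s3, s1, s2), connectivity {out.1, s1.2, s2.2, s3.1} {out.2, out.3, s1.3, s2.1, s2.3, s3.2} {s1.1, s3.3}, out.j its boundary


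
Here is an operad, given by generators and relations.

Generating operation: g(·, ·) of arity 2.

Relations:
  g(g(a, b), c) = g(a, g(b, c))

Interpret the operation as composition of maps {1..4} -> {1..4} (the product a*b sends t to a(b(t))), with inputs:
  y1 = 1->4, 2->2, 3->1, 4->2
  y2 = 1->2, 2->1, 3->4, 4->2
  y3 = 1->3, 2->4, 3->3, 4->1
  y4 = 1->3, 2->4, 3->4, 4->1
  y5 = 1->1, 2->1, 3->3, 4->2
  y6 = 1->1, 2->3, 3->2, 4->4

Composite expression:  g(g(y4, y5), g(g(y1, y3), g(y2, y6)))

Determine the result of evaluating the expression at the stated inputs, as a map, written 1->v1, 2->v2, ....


1->3, 2->4, 3->3, 4->3

g(y4, y5) = 1->3, 2->3, 3->4, 4->4
g(y1, y3) = 1->1, 2->2, 3->1, 4->4
g(y2, y6) = 1->2, 2->4, 3->1, 4->2
g(g(y1, y3), g(y2, y6)) = 1->2, 2->4, 3->1, 4->2
g(g(y4, y5), g(g(y1, y3), g(y2, y6))) = 1->3, 2->4, 3->3, 4->3


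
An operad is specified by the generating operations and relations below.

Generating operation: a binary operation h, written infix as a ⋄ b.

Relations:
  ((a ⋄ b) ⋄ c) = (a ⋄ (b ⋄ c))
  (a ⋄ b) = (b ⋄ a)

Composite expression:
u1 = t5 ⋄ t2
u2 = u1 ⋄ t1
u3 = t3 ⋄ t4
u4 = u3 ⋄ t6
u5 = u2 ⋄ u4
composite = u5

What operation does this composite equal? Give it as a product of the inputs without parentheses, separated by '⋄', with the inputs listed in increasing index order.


t1 ⋄ t2 ⋄ t3 ⋄ t4 ⋄ t5 ⋄ t6

Any arrangement under h is one operation, so sort the t-inputs.
(t5 ⋄ t2) flattens to t5 ⋄ t2
((t5 ⋄ t2) ⋄ t1) flattens to t5 ⋄ t2 ⋄ t1
(t3 ⋄ t4) flattens to t3 ⋄ t4
((t3 ⋄ t4) ⋄ t6) flattens to t3 ⋄ t4 ⋄ t6
(((t5 ⋄ t2) ⋄ t1) ⋄ ((t3 ⋄ t4) ⋄ t6)) flattens to t5 ⋄ t2 ⋄ t1 ⋄ t3 ⋄ t4 ⋄ t6
the factors in increasing index order: t1 ⋄ t2 ⋄ t3 ⋄ t4 ⋄ t5 ⋄ t6


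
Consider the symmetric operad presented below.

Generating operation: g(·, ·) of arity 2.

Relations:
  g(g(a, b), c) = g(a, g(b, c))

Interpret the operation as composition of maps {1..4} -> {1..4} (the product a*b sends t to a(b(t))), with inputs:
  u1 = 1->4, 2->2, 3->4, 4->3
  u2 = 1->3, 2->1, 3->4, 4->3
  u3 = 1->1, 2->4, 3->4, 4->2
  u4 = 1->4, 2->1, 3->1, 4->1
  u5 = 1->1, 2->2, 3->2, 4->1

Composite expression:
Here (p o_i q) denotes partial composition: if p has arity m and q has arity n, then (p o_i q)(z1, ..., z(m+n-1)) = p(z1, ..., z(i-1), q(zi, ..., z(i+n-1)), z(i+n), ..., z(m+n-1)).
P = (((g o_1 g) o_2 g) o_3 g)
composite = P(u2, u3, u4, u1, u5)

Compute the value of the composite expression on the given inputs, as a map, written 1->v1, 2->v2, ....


1->3, 2->3, 3->3, 4->3

g(u4, u1) = 1->1, 2->1, 3->1, 4->1
g(u3, g(u4, u1)) = 1->1, 2->1, 3->1, 4->1
g(u2, g(u3, g(u4, u1))) = 1->3, 2->3, 3->3, 4->3
g(g(u2, g(u3, g(u4, u1))), u5) = 1->3, 2->3, 3->3, 4->3


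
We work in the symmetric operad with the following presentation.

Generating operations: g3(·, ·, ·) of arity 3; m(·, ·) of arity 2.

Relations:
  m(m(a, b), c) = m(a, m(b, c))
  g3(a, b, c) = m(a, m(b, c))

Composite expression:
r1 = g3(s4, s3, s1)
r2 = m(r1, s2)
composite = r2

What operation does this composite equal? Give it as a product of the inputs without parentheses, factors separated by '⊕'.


s4 ⊕ s3 ⊕ s1 ⊕ s2

All parenthesizations of m agree; list the s-inputs left to right.
g3(s4, s3, s1) reduces to s4 ⊕ s3 ⊕ s1
m(g3(s4, s3, s1), s2) reduces to s4 ⊕ s3 ⊕ s1 ⊕ s2


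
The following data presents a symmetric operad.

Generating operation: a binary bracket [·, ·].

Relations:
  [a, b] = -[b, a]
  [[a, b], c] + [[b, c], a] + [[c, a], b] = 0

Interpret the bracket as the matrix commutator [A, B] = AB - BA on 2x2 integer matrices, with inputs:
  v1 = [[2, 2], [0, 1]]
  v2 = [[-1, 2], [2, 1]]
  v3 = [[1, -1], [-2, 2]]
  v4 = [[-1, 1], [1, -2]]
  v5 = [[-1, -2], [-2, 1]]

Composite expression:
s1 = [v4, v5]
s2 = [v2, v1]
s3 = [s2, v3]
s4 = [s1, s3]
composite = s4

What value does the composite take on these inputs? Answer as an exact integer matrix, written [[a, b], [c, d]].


[[0, 0], [0, 0]]

[v4, v5] = [[0, 0], [0, 0]]
[v2, v1] = [[-4, -6], [2, 4]]
[[v2, v1], v3] = [[14, 2], [-18, -14]]
[[v4, v5], [[v2, v1], v3]] = [[0, 0], [0, 0]]


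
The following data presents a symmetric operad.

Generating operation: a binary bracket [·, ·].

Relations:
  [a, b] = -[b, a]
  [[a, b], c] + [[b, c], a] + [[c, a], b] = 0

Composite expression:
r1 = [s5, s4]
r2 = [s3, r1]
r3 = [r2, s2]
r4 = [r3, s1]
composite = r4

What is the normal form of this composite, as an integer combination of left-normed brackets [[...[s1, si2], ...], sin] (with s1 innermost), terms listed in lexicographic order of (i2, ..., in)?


-[[[[s1, s2], s3], s4], s5] + [[[[s1, s2], s3], s5], s4] + [[[[s1, s2], s4], s5], s3] - [[[[s1, s2], s5], s4], s3] + [[[[s1, s3], s4], s5], s2] - [[[[s1, s3], s5], s4], s2] - [[[[s1, s4], s5], s3], s2] + [[[[s1, s5], s4], s3], s2]

Antisymmetry and Jacobi reduce to s1-anchored left-normed brackets.
Composite bracket: [[[s3, [s5, s4]], s2], s1]
The bracket unfolds into 16 signed words via [a, b] = ab - ba (2^4 = 16).
The s1-initial words carry the normal form:
  the word s1s2s3s4s5 carries sign -1 and contributes -[[[[s1, s2], s3], s4], s5]
  the word s1s2s3s5s4 carries sign +1 and contributes +[[[[s1, s2], s3], s5], s4]
  the word s1s2s4s5s3 carries sign +1 and contributes +[[[[s1, s2], s4], s5], s3]
  the word s1s2s5s4s3 carries sign -1 and contributes -[[[[s1, s2], s5], s4], s3]
  the word s1s3s4s5s2 carries sign +1 and contributes +[[[[s1, s3], s4], s5], s2]
  the word s1s3s5s4s2 carries sign -1 and contributes -[[[[s1, s3], s5], s4], s2]
  the word s1s4s5s3s2 carries sign -1 and contributes -[[[[s1, s4], s5], s3], s2]
  the word s1s5s4s3s2 carries sign +1 and contributes +[[[[s1, s5], s4], s3], s2]


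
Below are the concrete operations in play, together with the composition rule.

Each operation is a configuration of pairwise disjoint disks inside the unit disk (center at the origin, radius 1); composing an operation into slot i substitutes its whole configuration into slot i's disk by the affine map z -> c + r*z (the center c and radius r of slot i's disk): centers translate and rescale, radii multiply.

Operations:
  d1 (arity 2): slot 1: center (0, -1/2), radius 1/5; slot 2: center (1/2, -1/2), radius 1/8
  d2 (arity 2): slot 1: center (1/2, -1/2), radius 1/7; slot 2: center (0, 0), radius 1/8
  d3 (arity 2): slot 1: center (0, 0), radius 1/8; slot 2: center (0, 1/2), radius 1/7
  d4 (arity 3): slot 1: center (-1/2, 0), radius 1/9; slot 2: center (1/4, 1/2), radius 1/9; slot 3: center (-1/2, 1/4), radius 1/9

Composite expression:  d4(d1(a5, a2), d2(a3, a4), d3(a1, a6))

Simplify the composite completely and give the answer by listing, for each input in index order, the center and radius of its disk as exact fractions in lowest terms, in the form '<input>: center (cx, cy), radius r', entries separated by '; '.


a1: center (-1/2, 1/4), radius 1/72; a2: center (-4/9, -1/18), radius 1/72; a3: center (11/36, 4/9), radius 1/63; a4: center (1/4, 1/2), radius 1/72; a5: center (-1/2, -1/18), radius 1/45; a6: center (-1/2, 11/36), radius 1/63

Follow each a-input down from d4: c' goes to c + r*c', radius to r*r'.
input a5: composing its 2 substitution steps yields center (-1/2, -1/18), radius 1/45
input a2: composing its 2 substitution steps yields center (-4/9, -1/18), radius 1/72
input a3: composing its 2 substitution steps yields center (11/36, 4/9), radius 1/63
input a4: composing its 2 substitution steps yields center (1/4, 1/2), radius 1/72
input a1: composing its 2 substitution steps yields center (-1/2, 1/4), radius 1/72
input a6: composing its 2 substitution steps yields center (-1/2, 11/36), radius 1/63


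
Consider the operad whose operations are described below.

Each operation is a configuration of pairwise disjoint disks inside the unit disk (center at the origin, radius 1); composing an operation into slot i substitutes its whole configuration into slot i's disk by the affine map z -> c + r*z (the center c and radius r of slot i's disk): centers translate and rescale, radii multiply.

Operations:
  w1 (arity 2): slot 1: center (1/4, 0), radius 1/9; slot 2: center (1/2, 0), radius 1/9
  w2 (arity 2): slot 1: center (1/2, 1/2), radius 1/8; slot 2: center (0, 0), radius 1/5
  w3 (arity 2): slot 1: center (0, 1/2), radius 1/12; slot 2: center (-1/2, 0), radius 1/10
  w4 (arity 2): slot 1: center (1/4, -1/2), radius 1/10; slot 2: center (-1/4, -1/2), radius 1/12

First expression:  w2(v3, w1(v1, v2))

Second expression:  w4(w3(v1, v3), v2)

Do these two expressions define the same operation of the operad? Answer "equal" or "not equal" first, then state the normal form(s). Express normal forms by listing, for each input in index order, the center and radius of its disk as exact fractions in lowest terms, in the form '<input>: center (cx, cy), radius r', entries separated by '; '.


not equal: they reduce to v1: center (1/20, 0), radius 1/45; v2: center (1/10, 0), radius 1/45; v3: center (1/2, 1/2), radius 1/8 and v1: center (1/4, -9/20), radius 1/120; v2: center (-1/4, -1/2), radius 1/12; v3: center (1/5, -1/2), radius 1/100

Normal form of the first expression: v1: center (1/20, 0), radius 1/45; v2: center (1/10, 0), radius 1/45; v3: center (1/2, 1/2), radius 1/8
Normal form of the second expression: v1: center (1/4, -9/20), radius 1/120; v2: center (-1/4, -1/2), radius 1/12; v3: center (1/5, -1/2), radius 1/100
The normal forms differ: not equal.


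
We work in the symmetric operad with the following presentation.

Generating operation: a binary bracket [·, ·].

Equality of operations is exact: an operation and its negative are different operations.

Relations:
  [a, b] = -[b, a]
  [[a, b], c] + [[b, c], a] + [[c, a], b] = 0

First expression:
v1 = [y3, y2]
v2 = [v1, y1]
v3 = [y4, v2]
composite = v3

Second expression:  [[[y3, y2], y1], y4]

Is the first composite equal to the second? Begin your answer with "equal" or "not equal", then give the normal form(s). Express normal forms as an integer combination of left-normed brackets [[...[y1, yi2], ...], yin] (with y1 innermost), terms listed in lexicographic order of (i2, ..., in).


not equal: they reduce to -[[[y1, y2], y3], y4] + [[[y1, y3], y2], y4] and [[[y1, y2], y3], y4] - [[[y1, y3], y2], y4]

The first expression reduces to -[[[y1, y2], y3], y4] + [[[y1, y3], y2], y4]
The second expression reduces to [[[y1, y2], y3], y4] - [[[y1, y3], y2], y4]
Distinct normal forms: not equal.


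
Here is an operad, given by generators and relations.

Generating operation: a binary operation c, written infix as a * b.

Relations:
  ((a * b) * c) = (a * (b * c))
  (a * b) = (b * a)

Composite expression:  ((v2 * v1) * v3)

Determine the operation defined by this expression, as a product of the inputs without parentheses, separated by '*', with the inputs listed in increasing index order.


With c associative and commutative, the v-input set is all that matters.
(v2 * v1) collapses to v2 * v1
((v2 * v1) * v3) collapses to v2 * v1 * v3
reordering the factors by index: v1 * v2 * v3

v1 * v2 * v3
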